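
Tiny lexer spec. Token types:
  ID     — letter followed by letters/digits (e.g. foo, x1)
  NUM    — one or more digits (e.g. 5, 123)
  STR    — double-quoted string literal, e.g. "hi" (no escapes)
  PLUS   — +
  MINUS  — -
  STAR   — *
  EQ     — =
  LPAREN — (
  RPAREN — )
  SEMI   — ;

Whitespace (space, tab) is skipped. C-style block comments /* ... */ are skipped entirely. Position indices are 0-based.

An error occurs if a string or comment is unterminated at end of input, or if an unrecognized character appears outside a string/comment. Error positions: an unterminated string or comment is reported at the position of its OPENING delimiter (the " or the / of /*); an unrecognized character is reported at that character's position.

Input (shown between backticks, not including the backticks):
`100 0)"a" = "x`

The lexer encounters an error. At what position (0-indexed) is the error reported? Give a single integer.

pos=0: emit NUM '100' (now at pos=3)
pos=4: emit NUM '0' (now at pos=5)
pos=5: emit RPAREN ')'
pos=6: enter STRING mode
pos=6: emit STR "a" (now at pos=9)
pos=10: emit EQ '='
pos=12: enter STRING mode
pos=12: ERROR — unterminated string

Answer: 12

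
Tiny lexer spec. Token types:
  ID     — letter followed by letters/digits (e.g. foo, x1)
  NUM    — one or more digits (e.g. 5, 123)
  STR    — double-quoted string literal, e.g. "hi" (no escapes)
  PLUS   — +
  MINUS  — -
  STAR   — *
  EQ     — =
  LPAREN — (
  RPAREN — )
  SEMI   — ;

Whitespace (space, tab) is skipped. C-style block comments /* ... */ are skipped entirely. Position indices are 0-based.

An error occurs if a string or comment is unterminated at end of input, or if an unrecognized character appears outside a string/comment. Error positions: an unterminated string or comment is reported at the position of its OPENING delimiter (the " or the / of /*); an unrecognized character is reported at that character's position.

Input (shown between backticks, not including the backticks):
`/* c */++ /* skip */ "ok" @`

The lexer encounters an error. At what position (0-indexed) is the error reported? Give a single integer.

Answer: 26

Derivation:
pos=0: enter COMMENT mode (saw '/*')
exit COMMENT mode (now at pos=7)
pos=7: emit PLUS '+'
pos=8: emit PLUS '+'
pos=10: enter COMMENT mode (saw '/*')
exit COMMENT mode (now at pos=20)
pos=21: enter STRING mode
pos=21: emit STR "ok" (now at pos=25)
pos=26: ERROR — unrecognized char '@'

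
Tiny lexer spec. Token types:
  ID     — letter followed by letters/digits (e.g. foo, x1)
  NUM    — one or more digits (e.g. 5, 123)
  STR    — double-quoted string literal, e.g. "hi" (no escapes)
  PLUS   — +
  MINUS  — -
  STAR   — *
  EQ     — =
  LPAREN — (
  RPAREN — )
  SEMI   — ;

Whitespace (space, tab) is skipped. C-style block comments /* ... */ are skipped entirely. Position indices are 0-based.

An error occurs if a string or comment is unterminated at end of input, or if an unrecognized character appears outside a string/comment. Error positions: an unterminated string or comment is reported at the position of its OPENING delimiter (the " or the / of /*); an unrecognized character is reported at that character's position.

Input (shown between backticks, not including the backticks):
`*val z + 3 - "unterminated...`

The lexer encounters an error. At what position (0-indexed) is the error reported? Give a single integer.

Answer: 13

Derivation:
pos=0: emit STAR '*'
pos=1: emit ID 'val' (now at pos=4)
pos=5: emit ID 'z' (now at pos=6)
pos=7: emit PLUS '+'
pos=9: emit NUM '3' (now at pos=10)
pos=11: emit MINUS '-'
pos=13: enter STRING mode
pos=13: ERROR — unterminated string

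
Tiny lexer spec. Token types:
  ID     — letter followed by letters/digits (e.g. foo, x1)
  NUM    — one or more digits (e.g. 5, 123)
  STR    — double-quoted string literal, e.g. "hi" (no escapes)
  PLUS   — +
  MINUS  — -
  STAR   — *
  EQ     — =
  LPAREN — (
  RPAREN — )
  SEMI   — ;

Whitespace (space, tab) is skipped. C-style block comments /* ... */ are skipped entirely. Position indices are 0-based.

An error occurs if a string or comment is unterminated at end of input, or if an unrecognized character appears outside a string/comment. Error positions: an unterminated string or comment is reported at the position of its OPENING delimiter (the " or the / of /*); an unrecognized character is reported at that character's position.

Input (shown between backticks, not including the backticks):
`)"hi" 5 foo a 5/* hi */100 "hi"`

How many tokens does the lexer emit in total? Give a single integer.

Answer: 8

Derivation:
pos=0: emit RPAREN ')'
pos=1: enter STRING mode
pos=1: emit STR "hi" (now at pos=5)
pos=6: emit NUM '5' (now at pos=7)
pos=8: emit ID 'foo' (now at pos=11)
pos=12: emit ID 'a' (now at pos=13)
pos=14: emit NUM '5' (now at pos=15)
pos=15: enter COMMENT mode (saw '/*')
exit COMMENT mode (now at pos=23)
pos=23: emit NUM '100' (now at pos=26)
pos=27: enter STRING mode
pos=27: emit STR "hi" (now at pos=31)
DONE. 8 tokens: [RPAREN, STR, NUM, ID, ID, NUM, NUM, STR]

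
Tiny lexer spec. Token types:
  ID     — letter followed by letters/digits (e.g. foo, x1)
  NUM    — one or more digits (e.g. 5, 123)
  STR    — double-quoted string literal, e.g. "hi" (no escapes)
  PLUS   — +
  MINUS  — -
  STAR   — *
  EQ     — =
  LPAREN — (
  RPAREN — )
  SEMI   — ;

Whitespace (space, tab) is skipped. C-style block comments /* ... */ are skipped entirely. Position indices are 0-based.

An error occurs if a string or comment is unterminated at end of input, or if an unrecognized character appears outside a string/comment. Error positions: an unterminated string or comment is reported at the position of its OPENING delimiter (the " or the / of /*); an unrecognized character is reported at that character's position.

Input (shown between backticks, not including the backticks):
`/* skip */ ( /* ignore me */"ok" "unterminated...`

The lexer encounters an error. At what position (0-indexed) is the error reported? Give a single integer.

Answer: 33

Derivation:
pos=0: enter COMMENT mode (saw '/*')
exit COMMENT mode (now at pos=10)
pos=11: emit LPAREN '('
pos=13: enter COMMENT mode (saw '/*')
exit COMMENT mode (now at pos=28)
pos=28: enter STRING mode
pos=28: emit STR "ok" (now at pos=32)
pos=33: enter STRING mode
pos=33: ERROR — unterminated string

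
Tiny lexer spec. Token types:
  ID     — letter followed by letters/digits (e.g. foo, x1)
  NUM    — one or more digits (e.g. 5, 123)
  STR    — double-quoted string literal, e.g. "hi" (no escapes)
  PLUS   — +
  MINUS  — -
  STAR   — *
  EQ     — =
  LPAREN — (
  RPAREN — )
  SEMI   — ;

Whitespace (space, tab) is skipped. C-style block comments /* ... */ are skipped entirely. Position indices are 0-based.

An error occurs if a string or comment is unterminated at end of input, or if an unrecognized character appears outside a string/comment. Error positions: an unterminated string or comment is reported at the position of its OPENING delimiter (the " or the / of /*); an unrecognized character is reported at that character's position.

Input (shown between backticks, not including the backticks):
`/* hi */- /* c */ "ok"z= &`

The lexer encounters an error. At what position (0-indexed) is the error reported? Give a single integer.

Answer: 25

Derivation:
pos=0: enter COMMENT mode (saw '/*')
exit COMMENT mode (now at pos=8)
pos=8: emit MINUS '-'
pos=10: enter COMMENT mode (saw '/*')
exit COMMENT mode (now at pos=17)
pos=18: enter STRING mode
pos=18: emit STR "ok" (now at pos=22)
pos=22: emit ID 'z' (now at pos=23)
pos=23: emit EQ '='
pos=25: ERROR — unrecognized char '&'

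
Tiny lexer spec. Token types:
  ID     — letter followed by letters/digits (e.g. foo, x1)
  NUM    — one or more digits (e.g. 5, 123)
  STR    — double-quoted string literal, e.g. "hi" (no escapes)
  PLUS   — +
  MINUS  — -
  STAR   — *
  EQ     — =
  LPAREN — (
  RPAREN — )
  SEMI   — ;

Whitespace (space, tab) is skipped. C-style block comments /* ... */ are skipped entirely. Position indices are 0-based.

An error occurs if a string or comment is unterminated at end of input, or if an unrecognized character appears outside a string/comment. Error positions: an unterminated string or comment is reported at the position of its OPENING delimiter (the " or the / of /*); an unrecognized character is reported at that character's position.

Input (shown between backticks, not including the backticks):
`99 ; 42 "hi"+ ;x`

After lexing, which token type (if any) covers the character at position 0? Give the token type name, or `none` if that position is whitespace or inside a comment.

pos=0: emit NUM '99' (now at pos=2)
pos=3: emit SEMI ';'
pos=5: emit NUM '42' (now at pos=7)
pos=8: enter STRING mode
pos=8: emit STR "hi" (now at pos=12)
pos=12: emit PLUS '+'
pos=14: emit SEMI ';'
pos=15: emit ID 'x' (now at pos=16)
DONE. 7 tokens: [NUM, SEMI, NUM, STR, PLUS, SEMI, ID]
Position 0: char is '9' -> NUM

Answer: NUM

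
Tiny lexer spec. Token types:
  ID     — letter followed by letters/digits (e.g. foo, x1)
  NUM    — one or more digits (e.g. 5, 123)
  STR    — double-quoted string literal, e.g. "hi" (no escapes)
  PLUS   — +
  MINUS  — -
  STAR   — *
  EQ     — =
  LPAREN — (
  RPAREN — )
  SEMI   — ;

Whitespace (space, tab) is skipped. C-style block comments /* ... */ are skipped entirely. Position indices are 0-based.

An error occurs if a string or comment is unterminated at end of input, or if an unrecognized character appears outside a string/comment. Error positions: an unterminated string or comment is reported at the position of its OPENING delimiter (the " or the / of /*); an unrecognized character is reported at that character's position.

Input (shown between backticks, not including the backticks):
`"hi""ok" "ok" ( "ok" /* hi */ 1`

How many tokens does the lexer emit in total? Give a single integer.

Answer: 6

Derivation:
pos=0: enter STRING mode
pos=0: emit STR "hi" (now at pos=4)
pos=4: enter STRING mode
pos=4: emit STR "ok" (now at pos=8)
pos=9: enter STRING mode
pos=9: emit STR "ok" (now at pos=13)
pos=14: emit LPAREN '('
pos=16: enter STRING mode
pos=16: emit STR "ok" (now at pos=20)
pos=21: enter COMMENT mode (saw '/*')
exit COMMENT mode (now at pos=29)
pos=30: emit NUM '1' (now at pos=31)
DONE. 6 tokens: [STR, STR, STR, LPAREN, STR, NUM]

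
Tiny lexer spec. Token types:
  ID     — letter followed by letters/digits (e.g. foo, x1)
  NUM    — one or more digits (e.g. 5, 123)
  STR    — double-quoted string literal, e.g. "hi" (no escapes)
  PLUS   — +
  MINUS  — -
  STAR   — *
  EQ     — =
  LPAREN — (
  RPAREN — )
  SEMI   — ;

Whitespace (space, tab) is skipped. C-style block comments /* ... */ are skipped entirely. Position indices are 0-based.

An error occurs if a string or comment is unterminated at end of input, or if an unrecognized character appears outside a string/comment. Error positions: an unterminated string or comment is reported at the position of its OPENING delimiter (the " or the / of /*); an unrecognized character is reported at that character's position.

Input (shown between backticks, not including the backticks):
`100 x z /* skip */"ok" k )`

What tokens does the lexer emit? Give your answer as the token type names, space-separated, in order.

Answer: NUM ID ID STR ID RPAREN

Derivation:
pos=0: emit NUM '100' (now at pos=3)
pos=4: emit ID 'x' (now at pos=5)
pos=6: emit ID 'z' (now at pos=7)
pos=8: enter COMMENT mode (saw '/*')
exit COMMENT mode (now at pos=18)
pos=18: enter STRING mode
pos=18: emit STR "ok" (now at pos=22)
pos=23: emit ID 'k' (now at pos=24)
pos=25: emit RPAREN ')'
DONE. 6 tokens: [NUM, ID, ID, STR, ID, RPAREN]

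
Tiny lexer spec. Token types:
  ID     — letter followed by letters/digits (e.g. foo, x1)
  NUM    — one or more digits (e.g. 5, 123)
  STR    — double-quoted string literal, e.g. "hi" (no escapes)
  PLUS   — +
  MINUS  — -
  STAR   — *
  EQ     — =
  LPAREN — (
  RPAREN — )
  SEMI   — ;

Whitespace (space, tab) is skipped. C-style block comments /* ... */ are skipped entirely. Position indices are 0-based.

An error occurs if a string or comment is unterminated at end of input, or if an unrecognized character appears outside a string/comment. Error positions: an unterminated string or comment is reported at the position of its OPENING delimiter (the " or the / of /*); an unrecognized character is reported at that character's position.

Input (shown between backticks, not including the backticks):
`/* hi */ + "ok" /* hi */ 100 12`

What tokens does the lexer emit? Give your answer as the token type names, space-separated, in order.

pos=0: enter COMMENT mode (saw '/*')
exit COMMENT mode (now at pos=8)
pos=9: emit PLUS '+'
pos=11: enter STRING mode
pos=11: emit STR "ok" (now at pos=15)
pos=16: enter COMMENT mode (saw '/*')
exit COMMENT mode (now at pos=24)
pos=25: emit NUM '100' (now at pos=28)
pos=29: emit NUM '12' (now at pos=31)
DONE. 4 tokens: [PLUS, STR, NUM, NUM]

Answer: PLUS STR NUM NUM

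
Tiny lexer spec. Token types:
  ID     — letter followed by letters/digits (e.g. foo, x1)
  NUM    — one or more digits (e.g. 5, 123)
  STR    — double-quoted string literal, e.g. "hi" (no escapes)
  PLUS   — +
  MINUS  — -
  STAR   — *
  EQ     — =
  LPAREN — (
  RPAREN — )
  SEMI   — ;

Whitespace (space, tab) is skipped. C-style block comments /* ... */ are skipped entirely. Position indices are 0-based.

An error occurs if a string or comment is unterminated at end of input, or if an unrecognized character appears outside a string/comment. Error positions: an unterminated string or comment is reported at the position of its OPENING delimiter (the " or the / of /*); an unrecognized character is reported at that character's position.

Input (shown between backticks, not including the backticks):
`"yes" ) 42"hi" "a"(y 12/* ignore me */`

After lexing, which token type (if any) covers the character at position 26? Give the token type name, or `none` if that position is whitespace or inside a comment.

Answer: none

Derivation:
pos=0: enter STRING mode
pos=0: emit STR "yes" (now at pos=5)
pos=6: emit RPAREN ')'
pos=8: emit NUM '42' (now at pos=10)
pos=10: enter STRING mode
pos=10: emit STR "hi" (now at pos=14)
pos=15: enter STRING mode
pos=15: emit STR "a" (now at pos=18)
pos=18: emit LPAREN '('
pos=19: emit ID 'y' (now at pos=20)
pos=21: emit NUM '12' (now at pos=23)
pos=23: enter COMMENT mode (saw '/*')
exit COMMENT mode (now at pos=38)
DONE. 8 tokens: [STR, RPAREN, NUM, STR, STR, LPAREN, ID, NUM]
Position 26: char is 'i' -> none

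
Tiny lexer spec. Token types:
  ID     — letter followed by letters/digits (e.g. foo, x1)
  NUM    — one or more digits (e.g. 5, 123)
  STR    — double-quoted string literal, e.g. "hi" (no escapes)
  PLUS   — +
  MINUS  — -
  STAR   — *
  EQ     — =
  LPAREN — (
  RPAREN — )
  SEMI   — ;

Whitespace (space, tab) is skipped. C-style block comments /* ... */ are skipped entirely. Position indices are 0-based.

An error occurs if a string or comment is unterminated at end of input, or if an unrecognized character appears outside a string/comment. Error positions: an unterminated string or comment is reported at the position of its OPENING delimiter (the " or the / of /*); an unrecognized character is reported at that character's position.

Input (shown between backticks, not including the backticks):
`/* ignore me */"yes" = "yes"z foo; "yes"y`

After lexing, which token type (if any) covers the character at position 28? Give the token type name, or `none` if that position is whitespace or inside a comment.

pos=0: enter COMMENT mode (saw '/*')
exit COMMENT mode (now at pos=15)
pos=15: enter STRING mode
pos=15: emit STR "yes" (now at pos=20)
pos=21: emit EQ '='
pos=23: enter STRING mode
pos=23: emit STR "yes" (now at pos=28)
pos=28: emit ID 'z' (now at pos=29)
pos=30: emit ID 'foo' (now at pos=33)
pos=33: emit SEMI ';'
pos=35: enter STRING mode
pos=35: emit STR "yes" (now at pos=40)
pos=40: emit ID 'y' (now at pos=41)
DONE. 8 tokens: [STR, EQ, STR, ID, ID, SEMI, STR, ID]
Position 28: char is 'z' -> ID

Answer: ID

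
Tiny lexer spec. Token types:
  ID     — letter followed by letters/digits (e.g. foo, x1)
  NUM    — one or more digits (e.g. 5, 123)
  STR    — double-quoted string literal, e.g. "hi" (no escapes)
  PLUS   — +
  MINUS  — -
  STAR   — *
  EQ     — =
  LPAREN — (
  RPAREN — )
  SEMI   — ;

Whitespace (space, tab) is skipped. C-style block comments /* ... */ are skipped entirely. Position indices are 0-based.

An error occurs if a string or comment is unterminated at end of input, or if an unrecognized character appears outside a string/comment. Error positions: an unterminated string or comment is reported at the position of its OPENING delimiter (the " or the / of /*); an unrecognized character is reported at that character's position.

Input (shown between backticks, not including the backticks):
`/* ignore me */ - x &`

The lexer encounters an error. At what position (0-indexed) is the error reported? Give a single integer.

pos=0: enter COMMENT mode (saw '/*')
exit COMMENT mode (now at pos=15)
pos=16: emit MINUS '-'
pos=18: emit ID 'x' (now at pos=19)
pos=20: ERROR — unrecognized char '&'

Answer: 20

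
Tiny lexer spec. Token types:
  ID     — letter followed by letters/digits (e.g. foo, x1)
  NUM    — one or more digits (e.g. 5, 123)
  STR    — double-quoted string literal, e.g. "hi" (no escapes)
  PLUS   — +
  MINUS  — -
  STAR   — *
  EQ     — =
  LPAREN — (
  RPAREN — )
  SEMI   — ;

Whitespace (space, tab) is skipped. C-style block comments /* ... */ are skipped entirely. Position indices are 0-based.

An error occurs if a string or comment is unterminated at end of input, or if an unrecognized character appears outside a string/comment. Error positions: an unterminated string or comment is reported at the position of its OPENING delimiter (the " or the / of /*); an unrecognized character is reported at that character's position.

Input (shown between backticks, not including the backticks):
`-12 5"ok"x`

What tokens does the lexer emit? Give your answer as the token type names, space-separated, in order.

pos=0: emit MINUS '-'
pos=1: emit NUM '12' (now at pos=3)
pos=4: emit NUM '5' (now at pos=5)
pos=5: enter STRING mode
pos=5: emit STR "ok" (now at pos=9)
pos=9: emit ID 'x' (now at pos=10)
DONE. 5 tokens: [MINUS, NUM, NUM, STR, ID]

Answer: MINUS NUM NUM STR ID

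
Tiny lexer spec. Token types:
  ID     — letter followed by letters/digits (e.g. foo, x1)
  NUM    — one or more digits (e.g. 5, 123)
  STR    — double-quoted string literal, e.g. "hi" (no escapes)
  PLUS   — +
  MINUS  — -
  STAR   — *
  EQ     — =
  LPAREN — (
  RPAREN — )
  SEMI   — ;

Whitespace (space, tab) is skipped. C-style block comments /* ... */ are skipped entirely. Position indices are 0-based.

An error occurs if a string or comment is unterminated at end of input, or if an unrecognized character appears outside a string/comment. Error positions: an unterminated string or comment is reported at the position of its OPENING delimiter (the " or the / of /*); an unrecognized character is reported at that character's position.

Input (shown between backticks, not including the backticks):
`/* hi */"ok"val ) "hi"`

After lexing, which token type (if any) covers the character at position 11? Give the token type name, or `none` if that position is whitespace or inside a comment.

Answer: STR

Derivation:
pos=0: enter COMMENT mode (saw '/*')
exit COMMENT mode (now at pos=8)
pos=8: enter STRING mode
pos=8: emit STR "ok" (now at pos=12)
pos=12: emit ID 'val' (now at pos=15)
pos=16: emit RPAREN ')'
pos=18: enter STRING mode
pos=18: emit STR "hi" (now at pos=22)
DONE. 4 tokens: [STR, ID, RPAREN, STR]
Position 11: char is '"' -> STR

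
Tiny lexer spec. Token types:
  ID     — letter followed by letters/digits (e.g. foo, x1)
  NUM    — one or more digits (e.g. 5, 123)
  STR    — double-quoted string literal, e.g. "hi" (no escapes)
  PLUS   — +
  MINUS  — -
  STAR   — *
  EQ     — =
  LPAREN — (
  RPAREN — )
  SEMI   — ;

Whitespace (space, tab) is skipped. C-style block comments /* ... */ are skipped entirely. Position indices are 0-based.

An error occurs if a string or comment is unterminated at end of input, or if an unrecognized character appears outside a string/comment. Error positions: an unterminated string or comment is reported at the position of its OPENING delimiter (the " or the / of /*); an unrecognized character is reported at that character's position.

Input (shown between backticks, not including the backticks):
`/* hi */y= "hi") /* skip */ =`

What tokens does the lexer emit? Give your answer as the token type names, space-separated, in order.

pos=0: enter COMMENT mode (saw '/*')
exit COMMENT mode (now at pos=8)
pos=8: emit ID 'y' (now at pos=9)
pos=9: emit EQ '='
pos=11: enter STRING mode
pos=11: emit STR "hi" (now at pos=15)
pos=15: emit RPAREN ')'
pos=17: enter COMMENT mode (saw '/*')
exit COMMENT mode (now at pos=27)
pos=28: emit EQ '='
DONE. 5 tokens: [ID, EQ, STR, RPAREN, EQ]

Answer: ID EQ STR RPAREN EQ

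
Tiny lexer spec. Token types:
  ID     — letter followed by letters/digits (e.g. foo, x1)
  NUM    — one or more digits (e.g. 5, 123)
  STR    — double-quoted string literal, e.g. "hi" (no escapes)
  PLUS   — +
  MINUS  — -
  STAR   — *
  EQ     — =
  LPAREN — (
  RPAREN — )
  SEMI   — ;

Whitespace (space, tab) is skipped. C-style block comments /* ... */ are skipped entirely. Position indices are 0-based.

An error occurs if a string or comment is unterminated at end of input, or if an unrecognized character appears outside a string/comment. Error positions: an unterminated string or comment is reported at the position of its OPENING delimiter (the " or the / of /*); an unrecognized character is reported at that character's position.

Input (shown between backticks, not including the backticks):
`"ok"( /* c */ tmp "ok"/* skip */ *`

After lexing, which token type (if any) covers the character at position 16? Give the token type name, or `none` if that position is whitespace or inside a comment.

Answer: ID

Derivation:
pos=0: enter STRING mode
pos=0: emit STR "ok" (now at pos=4)
pos=4: emit LPAREN '('
pos=6: enter COMMENT mode (saw '/*')
exit COMMENT mode (now at pos=13)
pos=14: emit ID 'tmp' (now at pos=17)
pos=18: enter STRING mode
pos=18: emit STR "ok" (now at pos=22)
pos=22: enter COMMENT mode (saw '/*')
exit COMMENT mode (now at pos=32)
pos=33: emit STAR '*'
DONE. 5 tokens: [STR, LPAREN, ID, STR, STAR]
Position 16: char is 'p' -> ID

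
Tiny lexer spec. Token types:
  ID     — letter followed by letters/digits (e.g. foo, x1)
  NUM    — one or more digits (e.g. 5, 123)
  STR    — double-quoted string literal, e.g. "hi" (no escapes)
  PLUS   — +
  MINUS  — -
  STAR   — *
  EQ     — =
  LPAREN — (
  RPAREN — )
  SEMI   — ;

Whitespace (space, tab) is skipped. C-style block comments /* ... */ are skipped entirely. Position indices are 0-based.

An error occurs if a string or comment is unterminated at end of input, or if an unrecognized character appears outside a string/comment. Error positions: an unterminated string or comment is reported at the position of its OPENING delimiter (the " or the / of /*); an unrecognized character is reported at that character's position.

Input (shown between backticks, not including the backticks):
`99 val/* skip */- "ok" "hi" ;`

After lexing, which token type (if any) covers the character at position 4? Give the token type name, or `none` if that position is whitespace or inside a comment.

pos=0: emit NUM '99' (now at pos=2)
pos=3: emit ID 'val' (now at pos=6)
pos=6: enter COMMENT mode (saw '/*')
exit COMMENT mode (now at pos=16)
pos=16: emit MINUS '-'
pos=18: enter STRING mode
pos=18: emit STR "ok" (now at pos=22)
pos=23: enter STRING mode
pos=23: emit STR "hi" (now at pos=27)
pos=28: emit SEMI ';'
DONE. 6 tokens: [NUM, ID, MINUS, STR, STR, SEMI]
Position 4: char is 'a' -> ID

Answer: ID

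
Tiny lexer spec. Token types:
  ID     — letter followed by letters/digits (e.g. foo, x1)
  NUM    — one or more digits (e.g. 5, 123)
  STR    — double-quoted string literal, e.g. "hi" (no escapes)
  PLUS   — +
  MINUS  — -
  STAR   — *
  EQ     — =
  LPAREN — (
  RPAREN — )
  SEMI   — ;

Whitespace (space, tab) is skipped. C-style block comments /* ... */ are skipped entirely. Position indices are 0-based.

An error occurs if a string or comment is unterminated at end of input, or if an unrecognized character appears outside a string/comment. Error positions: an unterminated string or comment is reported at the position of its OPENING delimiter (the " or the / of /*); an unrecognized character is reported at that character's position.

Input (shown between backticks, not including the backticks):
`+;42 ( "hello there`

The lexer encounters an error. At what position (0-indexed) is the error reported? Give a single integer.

Answer: 7

Derivation:
pos=0: emit PLUS '+'
pos=1: emit SEMI ';'
pos=2: emit NUM '42' (now at pos=4)
pos=5: emit LPAREN '('
pos=7: enter STRING mode
pos=7: ERROR — unterminated string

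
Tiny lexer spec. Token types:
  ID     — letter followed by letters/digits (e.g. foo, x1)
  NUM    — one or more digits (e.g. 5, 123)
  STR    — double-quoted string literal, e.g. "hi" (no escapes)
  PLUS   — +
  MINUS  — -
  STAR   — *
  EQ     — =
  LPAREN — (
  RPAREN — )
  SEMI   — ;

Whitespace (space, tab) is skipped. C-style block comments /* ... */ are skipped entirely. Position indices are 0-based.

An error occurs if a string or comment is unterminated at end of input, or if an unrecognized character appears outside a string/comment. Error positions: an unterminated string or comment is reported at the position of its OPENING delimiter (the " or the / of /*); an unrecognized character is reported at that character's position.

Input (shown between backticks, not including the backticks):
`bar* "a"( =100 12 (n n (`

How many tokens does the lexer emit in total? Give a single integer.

Answer: 11

Derivation:
pos=0: emit ID 'bar' (now at pos=3)
pos=3: emit STAR '*'
pos=5: enter STRING mode
pos=5: emit STR "a" (now at pos=8)
pos=8: emit LPAREN '('
pos=10: emit EQ '='
pos=11: emit NUM '100' (now at pos=14)
pos=15: emit NUM '12' (now at pos=17)
pos=18: emit LPAREN '('
pos=19: emit ID 'n' (now at pos=20)
pos=21: emit ID 'n' (now at pos=22)
pos=23: emit LPAREN '('
DONE. 11 tokens: [ID, STAR, STR, LPAREN, EQ, NUM, NUM, LPAREN, ID, ID, LPAREN]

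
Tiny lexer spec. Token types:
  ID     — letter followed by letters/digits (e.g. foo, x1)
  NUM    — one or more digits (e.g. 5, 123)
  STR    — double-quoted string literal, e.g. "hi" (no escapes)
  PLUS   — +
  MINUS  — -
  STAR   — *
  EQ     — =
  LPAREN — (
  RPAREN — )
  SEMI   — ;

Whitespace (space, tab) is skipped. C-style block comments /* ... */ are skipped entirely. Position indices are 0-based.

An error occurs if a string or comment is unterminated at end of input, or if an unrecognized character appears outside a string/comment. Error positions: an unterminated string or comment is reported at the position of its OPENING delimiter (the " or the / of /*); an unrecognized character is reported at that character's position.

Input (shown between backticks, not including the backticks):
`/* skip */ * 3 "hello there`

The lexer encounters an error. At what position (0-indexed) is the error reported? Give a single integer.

pos=0: enter COMMENT mode (saw '/*')
exit COMMENT mode (now at pos=10)
pos=11: emit STAR '*'
pos=13: emit NUM '3' (now at pos=14)
pos=15: enter STRING mode
pos=15: ERROR — unterminated string

Answer: 15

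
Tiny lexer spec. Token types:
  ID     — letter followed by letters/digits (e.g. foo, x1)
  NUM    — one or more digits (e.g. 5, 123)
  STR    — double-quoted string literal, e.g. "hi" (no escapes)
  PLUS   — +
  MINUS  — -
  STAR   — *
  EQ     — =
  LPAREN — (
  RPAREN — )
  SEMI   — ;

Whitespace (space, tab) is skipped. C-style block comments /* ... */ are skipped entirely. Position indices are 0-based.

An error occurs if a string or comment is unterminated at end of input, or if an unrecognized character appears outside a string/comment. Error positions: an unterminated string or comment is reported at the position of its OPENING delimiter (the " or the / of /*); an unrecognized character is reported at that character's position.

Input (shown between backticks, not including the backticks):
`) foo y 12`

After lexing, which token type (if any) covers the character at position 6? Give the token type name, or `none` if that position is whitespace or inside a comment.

Answer: ID

Derivation:
pos=0: emit RPAREN ')'
pos=2: emit ID 'foo' (now at pos=5)
pos=6: emit ID 'y' (now at pos=7)
pos=8: emit NUM '12' (now at pos=10)
DONE. 4 tokens: [RPAREN, ID, ID, NUM]
Position 6: char is 'y' -> ID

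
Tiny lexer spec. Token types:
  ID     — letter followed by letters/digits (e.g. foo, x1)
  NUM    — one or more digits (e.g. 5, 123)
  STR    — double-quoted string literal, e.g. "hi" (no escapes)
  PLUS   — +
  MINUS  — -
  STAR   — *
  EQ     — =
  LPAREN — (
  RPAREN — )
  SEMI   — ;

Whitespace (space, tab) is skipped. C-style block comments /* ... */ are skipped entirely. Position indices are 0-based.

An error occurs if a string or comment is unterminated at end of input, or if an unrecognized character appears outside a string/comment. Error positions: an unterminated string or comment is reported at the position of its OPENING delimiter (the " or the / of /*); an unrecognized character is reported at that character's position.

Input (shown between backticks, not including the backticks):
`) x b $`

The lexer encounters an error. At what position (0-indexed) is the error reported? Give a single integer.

Answer: 6

Derivation:
pos=0: emit RPAREN ')'
pos=2: emit ID 'x' (now at pos=3)
pos=4: emit ID 'b' (now at pos=5)
pos=6: ERROR — unrecognized char '$'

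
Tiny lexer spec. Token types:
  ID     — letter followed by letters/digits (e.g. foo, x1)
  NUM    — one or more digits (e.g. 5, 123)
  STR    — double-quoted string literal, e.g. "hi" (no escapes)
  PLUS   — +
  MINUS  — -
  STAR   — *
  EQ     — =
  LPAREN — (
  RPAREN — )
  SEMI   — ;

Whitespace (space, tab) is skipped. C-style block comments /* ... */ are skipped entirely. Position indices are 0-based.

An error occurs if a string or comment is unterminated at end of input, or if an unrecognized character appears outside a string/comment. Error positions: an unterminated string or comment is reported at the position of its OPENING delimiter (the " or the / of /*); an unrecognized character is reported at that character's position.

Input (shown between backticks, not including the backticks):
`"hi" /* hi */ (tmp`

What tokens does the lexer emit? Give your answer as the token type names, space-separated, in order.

pos=0: enter STRING mode
pos=0: emit STR "hi" (now at pos=4)
pos=5: enter COMMENT mode (saw '/*')
exit COMMENT mode (now at pos=13)
pos=14: emit LPAREN '('
pos=15: emit ID 'tmp' (now at pos=18)
DONE. 3 tokens: [STR, LPAREN, ID]

Answer: STR LPAREN ID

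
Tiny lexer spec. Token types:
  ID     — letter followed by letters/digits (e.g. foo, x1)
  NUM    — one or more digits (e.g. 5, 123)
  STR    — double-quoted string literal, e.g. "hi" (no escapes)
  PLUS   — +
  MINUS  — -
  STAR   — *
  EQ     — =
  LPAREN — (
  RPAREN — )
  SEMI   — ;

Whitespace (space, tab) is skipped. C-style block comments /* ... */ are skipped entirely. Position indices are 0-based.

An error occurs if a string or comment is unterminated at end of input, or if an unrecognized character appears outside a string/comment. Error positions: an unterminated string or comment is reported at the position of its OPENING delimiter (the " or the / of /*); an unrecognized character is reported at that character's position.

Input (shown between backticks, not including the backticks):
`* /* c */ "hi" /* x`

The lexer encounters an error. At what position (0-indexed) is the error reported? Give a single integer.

pos=0: emit STAR '*'
pos=2: enter COMMENT mode (saw '/*')
exit COMMENT mode (now at pos=9)
pos=10: enter STRING mode
pos=10: emit STR "hi" (now at pos=14)
pos=15: enter COMMENT mode (saw '/*')
pos=15: ERROR — unterminated comment (reached EOF)

Answer: 15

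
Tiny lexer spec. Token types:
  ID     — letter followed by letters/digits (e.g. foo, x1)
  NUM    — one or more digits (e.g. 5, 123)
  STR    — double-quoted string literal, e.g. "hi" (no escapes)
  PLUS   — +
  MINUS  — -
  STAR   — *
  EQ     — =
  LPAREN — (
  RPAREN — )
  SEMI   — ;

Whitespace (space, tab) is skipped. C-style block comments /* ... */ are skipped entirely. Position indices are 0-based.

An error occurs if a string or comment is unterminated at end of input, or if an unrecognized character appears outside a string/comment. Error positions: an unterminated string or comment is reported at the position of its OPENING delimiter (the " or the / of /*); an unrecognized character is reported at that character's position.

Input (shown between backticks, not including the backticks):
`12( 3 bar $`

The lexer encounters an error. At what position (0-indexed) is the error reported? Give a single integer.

pos=0: emit NUM '12' (now at pos=2)
pos=2: emit LPAREN '('
pos=4: emit NUM '3' (now at pos=5)
pos=6: emit ID 'bar' (now at pos=9)
pos=10: ERROR — unrecognized char '$'

Answer: 10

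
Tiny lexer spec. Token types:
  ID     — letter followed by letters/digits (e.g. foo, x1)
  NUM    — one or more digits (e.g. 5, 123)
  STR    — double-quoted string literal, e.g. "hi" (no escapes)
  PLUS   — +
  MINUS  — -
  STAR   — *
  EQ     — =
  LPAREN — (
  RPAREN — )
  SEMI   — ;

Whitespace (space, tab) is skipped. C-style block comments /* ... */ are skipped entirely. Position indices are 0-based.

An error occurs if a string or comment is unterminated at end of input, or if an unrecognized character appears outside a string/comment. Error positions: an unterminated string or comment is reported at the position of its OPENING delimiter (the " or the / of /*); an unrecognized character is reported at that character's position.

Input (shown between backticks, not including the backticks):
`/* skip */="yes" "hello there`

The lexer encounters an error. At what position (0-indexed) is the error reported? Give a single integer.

Answer: 17

Derivation:
pos=0: enter COMMENT mode (saw '/*')
exit COMMENT mode (now at pos=10)
pos=10: emit EQ '='
pos=11: enter STRING mode
pos=11: emit STR "yes" (now at pos=16)
pos=17: enter STRING mode
pos=17: ERROR — unterminated string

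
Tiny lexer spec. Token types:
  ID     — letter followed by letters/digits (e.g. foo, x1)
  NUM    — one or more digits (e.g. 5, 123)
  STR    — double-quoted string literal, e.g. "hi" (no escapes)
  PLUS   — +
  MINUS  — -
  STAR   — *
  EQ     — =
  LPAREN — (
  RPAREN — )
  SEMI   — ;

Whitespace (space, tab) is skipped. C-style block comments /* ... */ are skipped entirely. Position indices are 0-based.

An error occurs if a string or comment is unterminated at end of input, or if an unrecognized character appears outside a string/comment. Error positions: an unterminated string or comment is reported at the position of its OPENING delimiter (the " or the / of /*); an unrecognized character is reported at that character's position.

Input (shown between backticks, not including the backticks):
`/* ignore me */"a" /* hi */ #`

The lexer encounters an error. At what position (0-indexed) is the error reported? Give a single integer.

Answer: 28

Derivation:
pos=0: enter COMMENT mode (saw '/*')
exit COMMENT mode (now at pos=15)
pos=15: enter STRING mode
pos=15: emit STR "a" (now at pos=18)
pos=19: enter COMMENT mode (saw '/*')
exit COMMENT mode (now at pos=27)
pos=28: ERROR — unrecognized char '#'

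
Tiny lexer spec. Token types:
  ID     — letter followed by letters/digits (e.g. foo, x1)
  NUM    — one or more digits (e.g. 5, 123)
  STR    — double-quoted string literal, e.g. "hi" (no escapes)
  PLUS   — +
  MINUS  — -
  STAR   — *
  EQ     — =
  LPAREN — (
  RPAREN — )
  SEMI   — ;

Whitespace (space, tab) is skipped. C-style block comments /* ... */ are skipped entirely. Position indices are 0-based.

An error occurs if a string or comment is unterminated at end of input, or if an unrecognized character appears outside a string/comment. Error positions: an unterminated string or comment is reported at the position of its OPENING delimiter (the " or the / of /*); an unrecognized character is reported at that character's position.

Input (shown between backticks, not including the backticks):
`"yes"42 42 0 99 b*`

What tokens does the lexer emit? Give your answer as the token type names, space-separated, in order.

pos=0: enter STRING mode
pos=0: emit STR "yes" (now at pos=5)
pos=5: emit NUM '42' (now at pos=7)
pos=8: emit NUM '42' (now at pos=10)
pos=11: emit NUM '0' (now at pos=12)
pos=13: emit NUM '99' (now at pos=15)
pos=16: emit ID 'b' (now at pos=17)
pos=17: emit STAR '*'
DONE. 7 tokens: [STR, NUM, NUM, NUM, NUM, ID, STAR]

Answer: STR NUM NUM NUM NUM ID STAR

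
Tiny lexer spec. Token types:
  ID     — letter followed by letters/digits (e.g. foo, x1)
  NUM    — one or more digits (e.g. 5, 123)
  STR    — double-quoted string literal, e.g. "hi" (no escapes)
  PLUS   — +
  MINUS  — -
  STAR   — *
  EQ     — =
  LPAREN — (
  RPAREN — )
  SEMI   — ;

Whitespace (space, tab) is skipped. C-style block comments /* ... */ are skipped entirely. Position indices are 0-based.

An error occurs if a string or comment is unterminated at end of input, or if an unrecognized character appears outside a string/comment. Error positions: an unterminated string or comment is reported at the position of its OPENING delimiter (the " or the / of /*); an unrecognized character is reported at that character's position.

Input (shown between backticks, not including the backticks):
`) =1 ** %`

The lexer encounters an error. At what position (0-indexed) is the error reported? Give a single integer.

pos=0: emit RPAREN ')'
pos=2: emit EQ '='
pos=3: emit NUM '1' (now at pos=4)
pos=5: emit STAR '*'
pos=6: emit STAR '*'
pos=8: ERROR — unrecognized char '%'

Answer: 8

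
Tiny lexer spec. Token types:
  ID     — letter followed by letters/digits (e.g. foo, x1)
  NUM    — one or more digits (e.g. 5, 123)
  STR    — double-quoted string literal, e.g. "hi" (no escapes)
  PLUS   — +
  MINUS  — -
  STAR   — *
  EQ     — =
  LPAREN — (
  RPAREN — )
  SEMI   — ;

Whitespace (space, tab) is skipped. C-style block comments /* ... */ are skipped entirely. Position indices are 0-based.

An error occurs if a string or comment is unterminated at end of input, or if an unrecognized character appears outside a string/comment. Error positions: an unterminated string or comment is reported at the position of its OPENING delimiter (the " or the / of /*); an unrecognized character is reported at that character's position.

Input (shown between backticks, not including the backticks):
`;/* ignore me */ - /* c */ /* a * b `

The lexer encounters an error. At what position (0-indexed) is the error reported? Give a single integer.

pos=0: emit SEMI ';'
pos=1: enter COMMENT mode (saw '/*')
exit COMMENT mode (now at pos=16)
pos=17: emit MINUS '-'
pos=19: enter COMMENT mode (saw '/*')
exit COMMENT mode (now at pos=26)
pos=27: enter COMMENT mode (saw '/*')
pos=27: ERROR — unterminated comment (reached EOF)

Answer: 27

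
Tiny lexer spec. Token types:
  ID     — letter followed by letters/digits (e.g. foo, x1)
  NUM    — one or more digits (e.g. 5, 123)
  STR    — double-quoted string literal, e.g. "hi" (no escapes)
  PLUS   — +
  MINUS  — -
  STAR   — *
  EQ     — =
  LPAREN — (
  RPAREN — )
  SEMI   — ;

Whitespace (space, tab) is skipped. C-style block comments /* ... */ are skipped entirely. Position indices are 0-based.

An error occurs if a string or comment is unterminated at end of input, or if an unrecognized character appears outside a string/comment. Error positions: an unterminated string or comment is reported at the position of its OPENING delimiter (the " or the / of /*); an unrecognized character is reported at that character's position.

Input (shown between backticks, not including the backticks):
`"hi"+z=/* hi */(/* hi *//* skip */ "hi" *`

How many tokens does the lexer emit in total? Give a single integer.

Answer: 7

Derivation:
pos=0: enter STRING mode
pos=0: emit STR "hi" (now at pos=4)
pos=4: emit PLUS '+'
pos=5: emit ID 'z' (now at pos=6)
pos=6: emit EQ '='
pos=7: enter COMMENT mode (saw '/*')
exit COMMENT mode (now at pos=15)
pos=15: emit LPAREN '('
pos=16: enter COMMENT mode (saw '/*')
exit COMMENT mode (now at pos=24)
pos=24: enter COMMENT mode (saw '/*')
exit COMMENT mode (now at pos=34)
pos=35: enter STRING mode
pos=35: emit STR "hi" (now at pos=39)
pos=40: emit STAR '*'
DONE. 7 tokens: [STR, PLUS, ID, EQ, LPAREN, STR, STAR]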